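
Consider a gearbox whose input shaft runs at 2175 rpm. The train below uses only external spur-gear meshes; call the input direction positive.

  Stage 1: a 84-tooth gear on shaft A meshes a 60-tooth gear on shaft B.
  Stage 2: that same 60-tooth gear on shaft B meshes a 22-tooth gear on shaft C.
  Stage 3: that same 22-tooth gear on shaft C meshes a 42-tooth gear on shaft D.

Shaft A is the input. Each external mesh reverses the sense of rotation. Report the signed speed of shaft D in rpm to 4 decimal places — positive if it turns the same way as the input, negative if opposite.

Stage 1 [84T→60T]: ω = 2175.0000×84/60 = 3045.0000 rpm, dir flips to −; running = −3045.0000
Stage 2 [60T→22T]: ω = 3045.0000×60/22 = 8304.5455 rpm, dir flips to +; running = +8304.5455
Stage 3 [22T→42T]: ω = 8304.5455×22/42 = 4350.0000 rpm, dir flips to −; running = −4350.0000

-4350.0000 rpm (opposite to input, |ω| = 4350.0000 rpm)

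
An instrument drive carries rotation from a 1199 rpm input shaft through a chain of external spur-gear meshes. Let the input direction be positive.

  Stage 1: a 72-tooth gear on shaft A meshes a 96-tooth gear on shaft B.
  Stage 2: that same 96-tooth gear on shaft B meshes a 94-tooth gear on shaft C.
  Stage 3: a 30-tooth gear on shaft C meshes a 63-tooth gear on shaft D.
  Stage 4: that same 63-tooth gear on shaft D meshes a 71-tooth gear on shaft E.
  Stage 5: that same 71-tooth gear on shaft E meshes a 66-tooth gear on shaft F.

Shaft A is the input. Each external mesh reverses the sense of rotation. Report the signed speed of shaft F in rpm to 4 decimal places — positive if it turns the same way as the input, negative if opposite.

-417.4468 rpm (opposite to input, |ω| = 417.4468 rpm)

Stage 1 [72T→96T]: ω = 1199.0000×72/96 = 899.2500 rpm, dir flips to −; running = −899.2500
Stage 2 [96T→94T]: ω = 899.2500×96/94 = 918.3830 rpm, dir flips to +; running = +918.3830
Stage 3 [30T→63T]: ω = 918.3830×30/63 = 437.3252 rpm, dir flips to −; running = −437.3252
Stage 4 [63T→71T]: ω = 437.3252×63/71 = 388.0491 rpm, dir flips to +; running = +388.0491
Stage 5 [71T→66T]: ω = 388.0491×71/66 = 417.4468 rpm, dir flips to −; running = −417.4468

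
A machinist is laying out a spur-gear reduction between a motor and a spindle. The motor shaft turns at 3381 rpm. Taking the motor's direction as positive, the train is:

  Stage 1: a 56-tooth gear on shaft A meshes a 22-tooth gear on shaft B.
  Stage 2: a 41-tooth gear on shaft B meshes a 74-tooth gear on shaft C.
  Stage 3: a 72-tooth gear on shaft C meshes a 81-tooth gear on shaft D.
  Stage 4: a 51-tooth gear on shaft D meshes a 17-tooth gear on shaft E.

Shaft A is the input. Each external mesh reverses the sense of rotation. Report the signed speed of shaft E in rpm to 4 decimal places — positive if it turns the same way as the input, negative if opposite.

Stage 1 [56T→22T]: ω = 3381.0000×56/22 = 8606.1818 rpm, dir flips to −; running = −8606.1818
Stage 2 [41T→74T]: ω = 8606.1818×41/74 = 4768.2899 rpm, dir flips to +; running = +4768.2899
Stage 3 [72T→81T]: ω = 4768.2899×72/81 = 4238.4799 rpm, dir flips to −; running = −4238.4799
Stage 4 [51T→17T]: ω = 4238.4799×51/17 = 12715.4398 rpm, dir flips to +; running = +12715.4398

+12715.4398 rpm (same as input, |ω| = 12715.4398 rpm)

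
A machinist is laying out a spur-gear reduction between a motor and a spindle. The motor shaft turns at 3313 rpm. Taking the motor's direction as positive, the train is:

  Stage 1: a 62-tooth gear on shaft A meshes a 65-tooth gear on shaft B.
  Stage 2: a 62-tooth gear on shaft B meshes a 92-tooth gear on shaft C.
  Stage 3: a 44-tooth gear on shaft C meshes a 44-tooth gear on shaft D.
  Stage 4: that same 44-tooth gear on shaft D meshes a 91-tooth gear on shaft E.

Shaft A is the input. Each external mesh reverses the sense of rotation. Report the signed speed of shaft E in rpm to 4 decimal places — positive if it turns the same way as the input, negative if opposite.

+1029.7100 rpm (same as input, |ω| = 1029.7100 rpm)

Stage 1 [62T→65T]: ω = 3313.0000×62/65 = 3160.0923 rpm, dir flips to −; running = −3160.0923
Stage 2 [62T→92T]: ω = 3160.0923×62/92 = 2129.6274 rpm, dir flips to +; running = +2129.6274
Stage 3 [44T→44T]: ω = 2129.6274×44/44 = 2129.6274 rpm, dir flips to −; running = −2129.6274
Stage 4 [44T→91T]: ω = 2129.6274×44/91 = 1029.7100 rpm, dir flips to +; running = +1029.7100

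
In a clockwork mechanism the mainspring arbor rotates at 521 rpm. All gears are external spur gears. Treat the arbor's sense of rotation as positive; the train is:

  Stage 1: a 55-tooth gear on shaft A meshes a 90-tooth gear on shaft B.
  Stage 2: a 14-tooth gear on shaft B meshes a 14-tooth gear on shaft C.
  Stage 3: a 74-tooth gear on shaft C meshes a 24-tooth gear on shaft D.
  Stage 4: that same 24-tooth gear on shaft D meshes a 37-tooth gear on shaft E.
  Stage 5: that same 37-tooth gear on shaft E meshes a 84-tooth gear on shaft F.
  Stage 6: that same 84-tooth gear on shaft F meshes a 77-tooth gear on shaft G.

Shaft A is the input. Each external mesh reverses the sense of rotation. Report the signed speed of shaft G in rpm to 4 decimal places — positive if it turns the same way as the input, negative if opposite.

Stage 1 [55T→90T]: ω = 521.0000×55/90 = 318.3889 rpm, dir flips to −; running = −318.3889
Stage 2 [14T→14T]: ω = 318.3889×14/14 = 318.3889 rpm, dir flips to +; running = +318.3889
Stage 3 [74T→24T]: ω = 318.3889×74/24 = 981.6991 rpm, dir flips to −; running = −981.6991
Stage 4 [24T→37T]: ω = 981.6991×24/37 = 636.7778 rpm, dir flips to +; running = +636.7778
Stage 5 [37T→84T]: ω = 636.7778×37/84 = 280.4854 rpm, dir flips to −; running = −280.4854
Stage 6 [84T→77T]: ω = 280.4854×84/77 = 305.9841 rpm, dir flips to +; running = +305.9841

+305.9841 rpm (same as input, |ω| = 305.9841 rpm)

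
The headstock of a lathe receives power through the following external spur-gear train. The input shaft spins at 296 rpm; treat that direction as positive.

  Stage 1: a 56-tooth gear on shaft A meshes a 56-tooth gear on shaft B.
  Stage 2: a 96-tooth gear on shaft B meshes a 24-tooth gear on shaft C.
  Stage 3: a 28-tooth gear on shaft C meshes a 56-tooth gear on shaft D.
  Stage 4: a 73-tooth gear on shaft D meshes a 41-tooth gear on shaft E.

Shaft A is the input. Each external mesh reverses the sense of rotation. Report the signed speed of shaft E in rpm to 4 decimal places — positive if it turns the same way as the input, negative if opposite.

Stage 1 [56T→56T]: ω = 296.0000×56/56 = 296.0000 rpm, dir flips to −; running = −296.0000
Stage 2 [96T→24T]: ω = 296.0000×96/24 = 1184.0000 rpm, dir flips to +; running = +1184.0000
Stage 3 [28T→56T]: ω = 1184.0000×28/56 = 592.0000 rpm, dir flips to −; running = −592.0000
Stage 4 [73T→41T]: ω = 592.0000×73/41 = 1054.0488 rpm, dir flips to +; running = +1054.0488

+1054.0488 rpm (same as input, |ω| = 1054.0488 rpm)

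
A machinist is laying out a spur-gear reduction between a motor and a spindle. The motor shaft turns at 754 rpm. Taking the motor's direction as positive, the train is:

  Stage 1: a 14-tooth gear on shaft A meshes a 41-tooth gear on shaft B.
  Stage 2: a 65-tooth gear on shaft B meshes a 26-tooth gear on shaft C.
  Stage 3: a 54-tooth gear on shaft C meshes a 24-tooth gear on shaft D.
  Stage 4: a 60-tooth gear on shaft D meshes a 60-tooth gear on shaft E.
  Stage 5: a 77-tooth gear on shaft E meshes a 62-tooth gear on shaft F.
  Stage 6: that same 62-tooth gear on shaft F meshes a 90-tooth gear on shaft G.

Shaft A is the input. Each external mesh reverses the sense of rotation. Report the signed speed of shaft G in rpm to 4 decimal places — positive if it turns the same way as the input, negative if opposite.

+1239.0427 rpm (same as input, |ω| = 1239.0427 rpm)

Stage 1 [14T→41T]: ω = 754.0000×14/41 = 257.4634 rpm, dir flips to −; running = −257.4634
Stage 2 [65T→26T]: ω = 257.4634×65/26 = 643.6585 rpm, dir flips to +; running = +643.6585
Stage 3 [54T→24T]: ω = 643.6585×54/24 = 1448.2317 rpm, dir flips to −; running = −1448.2317
Stage 4 [60T→60T]: ω = 1448.2317×60/60 = 1448.2317 rpm, dir flips to +; running = +1448.2317
Stage 5 [77T→62T]: ω = 1448.2317×77/62 = 1798.6103 rpm, dir flips to −; running = −1798.6103
Stage 6 [62T→90T]: ω = 1798.6103×62/90 = 1239.0427 rpm, dir flips to +; running = +1239.0427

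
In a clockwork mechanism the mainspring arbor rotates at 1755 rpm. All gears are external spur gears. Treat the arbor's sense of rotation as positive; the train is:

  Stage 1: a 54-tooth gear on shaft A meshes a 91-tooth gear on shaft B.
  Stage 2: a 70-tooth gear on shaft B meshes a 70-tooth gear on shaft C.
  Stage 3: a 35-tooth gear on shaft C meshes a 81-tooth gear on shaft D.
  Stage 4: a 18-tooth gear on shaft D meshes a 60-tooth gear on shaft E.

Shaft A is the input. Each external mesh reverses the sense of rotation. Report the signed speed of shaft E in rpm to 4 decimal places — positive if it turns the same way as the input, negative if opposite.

+135.0000 rpm (same as input, |ω| = 135.0000 rpm)

Stage 1 [54T→91T]: ω = 1755.0000×54/91 = 1041.4286 rpm, dir flips to −; running = −1041.4286
Stage 2 [70T→70T]: ω = 1041.4286×70/70 = 1041.4286 rpm, dir flips to +; running = +1041.4286
Stage 3 [35T→81T]: ω = 1041.4286×35/81 = 450.0000 rpm, dir flips to −; running = −450.0000
Stage 4 [18T→60T]: ω = 450.0000×18/60 = 135.0000 rpm, dir flips to +; running = +135.0000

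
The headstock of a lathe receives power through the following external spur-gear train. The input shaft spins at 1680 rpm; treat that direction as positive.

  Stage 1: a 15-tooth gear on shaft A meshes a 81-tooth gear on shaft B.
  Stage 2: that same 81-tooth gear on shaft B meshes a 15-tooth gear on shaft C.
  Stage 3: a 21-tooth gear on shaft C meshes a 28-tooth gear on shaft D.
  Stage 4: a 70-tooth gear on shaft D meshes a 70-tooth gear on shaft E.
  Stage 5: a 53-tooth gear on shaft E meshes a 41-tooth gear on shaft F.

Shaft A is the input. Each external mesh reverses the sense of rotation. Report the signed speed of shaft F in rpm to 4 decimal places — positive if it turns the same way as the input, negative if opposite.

-1628.7805 rpm (opposite to input, |ω| = 1628.7805 rpm)

Stage 1 [15T→81T]: ω = 1680.0000×15/81 = 311.1111 rpm, dir flips to −; running = −311.1111
Stage 2 [81T→15T]: ω = 311.1111×81/15 = 1680.0000 rpm, dir flips to +; running = +1680.0000
Stage 3 [21T→28T]: ω = 1680.0000×21/28 = 1260.0000 rpm, dir flips to −; running = −1260.0000
Stage 4 [70T→70T]: ω = 1260.0000×70/70 = 1260.0000 rpm, dir flips to +; running = +1260.0000
Stage 5 [53T→41T]: ω = 1260.0000×53/41 = 1628.7805 rpm, dir flips to −; running = −1628.7805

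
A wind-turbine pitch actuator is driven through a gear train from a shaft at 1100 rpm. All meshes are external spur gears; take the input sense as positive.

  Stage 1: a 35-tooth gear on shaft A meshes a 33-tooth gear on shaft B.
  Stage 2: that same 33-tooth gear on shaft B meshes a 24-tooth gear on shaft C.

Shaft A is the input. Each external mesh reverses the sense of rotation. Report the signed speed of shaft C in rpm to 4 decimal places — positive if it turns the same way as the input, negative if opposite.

Stage 1 [35T→33T]: ω = 1100.0000×35/33 = 1166.6667 rpm, dir flips to −; running = −1166.6667
Stage 2 [33T→24T]: ω = 1166.6667×33/24 = 1604.1667 rpm, dir flips to +; running = +1604.1667

+1604.1667 rpm (same as input, |ω| = 1604.1667 rpm)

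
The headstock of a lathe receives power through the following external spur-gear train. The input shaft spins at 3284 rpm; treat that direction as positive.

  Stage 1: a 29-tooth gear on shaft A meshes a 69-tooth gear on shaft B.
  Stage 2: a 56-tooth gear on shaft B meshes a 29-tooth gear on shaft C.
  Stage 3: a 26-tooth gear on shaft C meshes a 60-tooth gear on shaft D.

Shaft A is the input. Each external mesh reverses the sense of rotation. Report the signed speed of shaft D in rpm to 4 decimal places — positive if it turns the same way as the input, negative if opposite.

Stage 1 [29T→69T]: ω = 3284.0000×29/69 = 1380.2319 rpm, dir flips to −; running = −1380.2319
Stage 2 [56T→29T]: ω = 1380.2319×56/29 = 2665.2754 rpm, dir flips to +; running = +2665.2754
Stage 3 [26T→60T]: ω = 2665.2754×26/60 = 1154.9527 rpm, dir flips to −; running = −1154.9527

-1154.9527 rpm (opposite to input, |ω| = 1154.9527 rpm)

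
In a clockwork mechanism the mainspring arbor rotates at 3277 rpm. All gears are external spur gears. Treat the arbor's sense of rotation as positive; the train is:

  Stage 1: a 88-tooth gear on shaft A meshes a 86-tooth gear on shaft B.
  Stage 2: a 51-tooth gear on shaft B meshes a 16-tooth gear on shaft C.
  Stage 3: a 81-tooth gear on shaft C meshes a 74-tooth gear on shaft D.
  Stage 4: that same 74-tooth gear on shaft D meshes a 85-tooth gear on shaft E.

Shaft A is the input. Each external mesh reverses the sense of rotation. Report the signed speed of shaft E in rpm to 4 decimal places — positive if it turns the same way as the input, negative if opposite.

Stage 1 [88T→86T]: ω = 3277.0000×88/86 = 3353.2093 rpm, dir flips to −; running = −3353.2093
Stage 2 [51T→16T]: ω = 3353.2093×51/16 = 10688.3547 rpm, dir flips to +; running = +10688.3547
Stage 3 [81T→74T]: ω = 10688.3547×81/74 = 11699.4152 rpm, dir flips to −; running = −11699.4152
Stage 4 [74T→85T]: ω = 11699.4152×74/85 = 10185.3733 rpm, dir flips to +; running = +10185.3733

+10185.3733 rpm (same as input, |ω| = 10185.3733 rpm)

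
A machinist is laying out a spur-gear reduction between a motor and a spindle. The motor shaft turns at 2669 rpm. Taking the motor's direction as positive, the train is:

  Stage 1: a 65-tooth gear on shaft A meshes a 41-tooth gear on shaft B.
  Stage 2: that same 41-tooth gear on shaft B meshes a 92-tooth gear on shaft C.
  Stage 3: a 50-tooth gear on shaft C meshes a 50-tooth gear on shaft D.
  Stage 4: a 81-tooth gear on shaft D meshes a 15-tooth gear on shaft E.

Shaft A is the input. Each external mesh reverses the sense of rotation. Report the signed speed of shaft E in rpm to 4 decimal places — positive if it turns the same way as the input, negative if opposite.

+10182.8152 rpm (same as input, |ω| = 10182.8152 rpm)

Stage 1 [65T→41T]: ω = 2669.0000×65/41 = 4231.3415 rpm, dir flips to −; running = −4231.3415
Stage 2 [41T→92T]: ω = 4231.3415×41/92 = 1885.7065 rpm, dir flips to +; running = +1885.7065
Stage 3 [50T→50T]: ω = 1885.7065×50/50 = 1885.7065 rpm, dir flips to −; running = −1885.7065
Stage 4 [81T→15T]: ω = 1885.7065×81/15 = 10182.8152 rpm, dir flips to +; running = +10182.8152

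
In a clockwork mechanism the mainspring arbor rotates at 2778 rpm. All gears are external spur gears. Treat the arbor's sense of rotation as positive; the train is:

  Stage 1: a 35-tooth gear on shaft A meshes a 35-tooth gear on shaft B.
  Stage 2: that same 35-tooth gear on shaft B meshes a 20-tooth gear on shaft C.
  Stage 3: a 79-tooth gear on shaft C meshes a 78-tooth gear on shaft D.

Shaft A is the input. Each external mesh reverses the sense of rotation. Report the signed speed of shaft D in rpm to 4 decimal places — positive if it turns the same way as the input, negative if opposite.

Stage 1 [35T→35T]: ω = 2778.0000×35/35 = 2778.0000 rpm, dir flips to −; running = −2778.0000
Stage 2 [35T→20T]: ω = 2778.0000×35/20 = 4861.5000 rpm, dir flips to +; running = +4861.5000
Stage 3 [79T→78T]: ω = 4861.5000×79/78 = 4923.8269 rpm, dir flips to −; running = −4923.8269

-4923.8269 rpm (opposite to input, |ω| = 4923.8269 rpm)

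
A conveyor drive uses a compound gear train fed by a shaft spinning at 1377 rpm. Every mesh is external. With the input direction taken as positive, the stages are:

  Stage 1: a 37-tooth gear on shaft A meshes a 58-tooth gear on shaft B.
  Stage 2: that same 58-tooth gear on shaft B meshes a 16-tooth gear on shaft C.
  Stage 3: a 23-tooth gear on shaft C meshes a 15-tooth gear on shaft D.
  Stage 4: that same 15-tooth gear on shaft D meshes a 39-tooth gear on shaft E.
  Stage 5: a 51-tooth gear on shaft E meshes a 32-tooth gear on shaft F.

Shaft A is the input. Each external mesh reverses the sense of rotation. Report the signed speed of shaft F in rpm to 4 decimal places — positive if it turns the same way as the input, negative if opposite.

-2992.9476 rpm (opposite to input, |ω| = 2992.9476 rpm)

Stage 1 [37T→58T]: ω = 1377.0000×37/58 = 878.4310 rpm, dir flips to −; running = −878.4310
Stage 2 [58T→16T]: ω = 878.4310×58/16 = 3184.3125 rpm, dir flips to +; running = +3184.3125
Stage 3 [23T→15T]: ω = 3184.3125×23/15 = 4882.6125 rpm, dir flips to −; running = −4882.6125
Stage 4 [15T→39T]: ω = 4882.6125×15/39 = 1877.9279 rpm, dir flips to +; running = +1877.9279
Stage 5 [51T→32T]: ω = 1877.9279×51/32 = 2992.9476 rpm, dir flips to −; running = −2992.9476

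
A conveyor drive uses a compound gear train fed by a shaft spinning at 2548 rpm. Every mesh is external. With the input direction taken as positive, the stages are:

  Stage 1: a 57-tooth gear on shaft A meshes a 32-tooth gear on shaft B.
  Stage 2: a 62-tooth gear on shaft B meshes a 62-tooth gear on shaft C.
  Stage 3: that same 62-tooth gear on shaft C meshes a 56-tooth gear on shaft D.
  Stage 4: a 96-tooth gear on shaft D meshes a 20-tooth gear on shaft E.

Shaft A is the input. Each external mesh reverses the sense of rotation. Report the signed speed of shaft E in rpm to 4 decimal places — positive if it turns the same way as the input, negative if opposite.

+24119.5500 rpm (same as input, |ω| = 24119.5500 rpm)

Stage 1 [57T→32T]: ω = 2548.0000×57/32 = 4538.6250 rpm, dir flips to −; running = −4538.6250
Stage 2 [62T→62T]: ω = 4538.6250×62/62 = 4538.6250 rpm, dir flips to +; running = +4538.6250
Stage 3 [62T→56T]: ω = 4538.6250×62/56 = 5024.9062 rpm, dir flips to −; running = −5024.9062
Stage 4 [96T→20T]: ω = 5024.9062×96/20 = 24119.5500 rpm, dir flips to +; running = +24119.5500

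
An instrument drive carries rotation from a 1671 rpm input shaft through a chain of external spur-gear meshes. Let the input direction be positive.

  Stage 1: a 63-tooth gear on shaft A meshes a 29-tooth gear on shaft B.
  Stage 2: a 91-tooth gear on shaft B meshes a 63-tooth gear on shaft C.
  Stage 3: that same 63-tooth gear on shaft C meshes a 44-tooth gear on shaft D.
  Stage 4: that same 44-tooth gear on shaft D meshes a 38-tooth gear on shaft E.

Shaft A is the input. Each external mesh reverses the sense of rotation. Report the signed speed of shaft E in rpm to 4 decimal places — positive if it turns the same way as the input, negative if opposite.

+8693.1425 rpm (same as input, |ω| = 8693.1425 rpm)

Stage 1 [63T→29T]: ω = 1671.0000×63/29 = 3630.1034 rpm, dir flips to −; running = −3630.1034
Stage 2 [91T→63T]: ω = 3630.1034×91/63 = 5243.4828 rpm, dir flips to +; running = +5243.4828
Stage 3 [63T→44T]: ω = 5243.4828×63/44 = 7507.7139 rpm, dir flips to −; running = −7507.7139
Stage 4 [44T→38T]: ω = 7507.7139×44/38 = 8693.1425 rpm, dir flips to +; running = +8693.1425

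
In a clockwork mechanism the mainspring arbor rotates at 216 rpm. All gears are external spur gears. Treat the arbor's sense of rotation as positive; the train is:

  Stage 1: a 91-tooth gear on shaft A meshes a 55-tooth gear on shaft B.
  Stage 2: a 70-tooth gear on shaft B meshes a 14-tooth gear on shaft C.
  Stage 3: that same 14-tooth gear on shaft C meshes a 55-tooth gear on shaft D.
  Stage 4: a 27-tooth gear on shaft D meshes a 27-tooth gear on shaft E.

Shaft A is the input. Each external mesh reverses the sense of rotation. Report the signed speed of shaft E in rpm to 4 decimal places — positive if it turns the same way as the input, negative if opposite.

+454.8496 rpm (same as input, |ω| = 454.8496 rpm)

Stage 1 [91T→55T]: ω = 216.0000×91/55 = 357.3818 rpm, dir flips to −; running = −357.3818
Stage 2 [70T→14T]: ω = 357.3818×70/14 = 1786.9091 rpm, dir flips to +; running = +1786.9091
Stage 3 [14T→55T]: ω = 1786.9091×14/55 = 454.8496 rpm, dir flips to −; running = −454.8496
Stage 4 [27T→27T]: ω = 454.8496×27/27 = 454.8496 rpm, dir flips to +; running = +454.8496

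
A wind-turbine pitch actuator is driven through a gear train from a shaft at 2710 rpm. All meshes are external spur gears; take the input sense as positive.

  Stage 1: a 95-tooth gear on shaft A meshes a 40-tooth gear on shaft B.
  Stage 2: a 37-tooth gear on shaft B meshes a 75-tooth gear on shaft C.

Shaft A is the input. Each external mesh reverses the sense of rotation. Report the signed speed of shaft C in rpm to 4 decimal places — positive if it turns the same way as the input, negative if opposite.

Stage 1 [95T→40T]: ω = 2710.0000×95/40 = 6436.2500 rpm, dir flips to −; running = −6436.2500
Stage 2 [37T→75T]: ω = 6436.2500×37/75 = 3175.2167 rpm, dir flips to +; running = +3175.2167

+3175.2167 rpm (same as input, |ω| = 3175.2167 rpm)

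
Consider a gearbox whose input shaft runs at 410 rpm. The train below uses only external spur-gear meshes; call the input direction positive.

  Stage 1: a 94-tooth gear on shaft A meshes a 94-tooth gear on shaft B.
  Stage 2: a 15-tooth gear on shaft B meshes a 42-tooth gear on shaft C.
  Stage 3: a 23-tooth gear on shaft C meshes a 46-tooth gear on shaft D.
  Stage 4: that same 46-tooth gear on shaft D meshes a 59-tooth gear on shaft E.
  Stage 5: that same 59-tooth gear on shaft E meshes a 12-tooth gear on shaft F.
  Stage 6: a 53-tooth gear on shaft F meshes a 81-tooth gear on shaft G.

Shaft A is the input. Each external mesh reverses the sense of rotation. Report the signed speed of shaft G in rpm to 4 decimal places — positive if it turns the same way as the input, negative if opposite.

+183.6383 rpm (same as input, |ω| = 183.6383 rpm)

Stage 1 [94T→94T]: ω = 410.0000×94/94 = 410.0000 rpm, dir flips to −; running = −410.0000
Stage 2 [15T→42T]: ω = 410.0000×15/42 = 146.4286 rpm, dir flips to +; running = +146.4286
Stage 3 [23T→46T]: ω = 146.4286×23/46 = 73.2143 rpm, dir flips to −; running = −73.2143
Stage 4 [46T→59T]: ω = 73.2143×46/59 = 57.0823 rpm, dir flips to +; running = +57.0823
Stage 5 [59T→12T]: ω = 57.0823×59/12 = 280.6548 rpm, dir flips to −; running = −280.6548
Stage 6 [53T→81T]: ω = 280.6548×53/81 = 183.6383 rpm, dir flips to +; running = +183.6383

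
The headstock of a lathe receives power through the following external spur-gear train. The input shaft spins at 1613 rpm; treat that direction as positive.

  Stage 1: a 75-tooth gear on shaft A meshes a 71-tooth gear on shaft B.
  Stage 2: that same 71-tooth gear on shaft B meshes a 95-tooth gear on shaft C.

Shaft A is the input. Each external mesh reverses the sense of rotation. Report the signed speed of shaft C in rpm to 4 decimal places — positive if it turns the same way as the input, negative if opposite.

+1273.4211 rpm (same as input, |ω| = 1273.4211 rpm)

Stage 1 [75T→71T]: ω = 1613.0000×75/71 = 1703.8732 rpm, dir flips to −; running = −1703.8732
Stage 2 [71T→95T]: ω = 1703.8732×71/95 = 1273.4211 rpm, dir flips to +; running = +1273.4211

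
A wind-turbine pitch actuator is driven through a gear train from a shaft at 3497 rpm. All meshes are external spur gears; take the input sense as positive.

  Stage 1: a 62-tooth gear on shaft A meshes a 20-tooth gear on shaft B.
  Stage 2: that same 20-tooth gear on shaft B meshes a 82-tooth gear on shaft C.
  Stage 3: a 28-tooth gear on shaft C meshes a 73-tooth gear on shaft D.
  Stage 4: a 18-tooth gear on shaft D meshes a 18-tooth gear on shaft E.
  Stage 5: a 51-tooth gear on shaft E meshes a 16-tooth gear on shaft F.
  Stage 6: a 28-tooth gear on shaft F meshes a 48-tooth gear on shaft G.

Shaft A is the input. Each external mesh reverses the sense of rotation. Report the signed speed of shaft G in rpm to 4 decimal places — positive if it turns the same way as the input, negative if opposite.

Stage 1 [62T→20T]: ω = 3497.0000×62/20 = 10840.7000 rpm, dir flips to −; running = −10840.7000
Stage 2 [20T→82T]: ω = 10840.7000×20/82 = 2644.0732 rpm, dir flips to +; running = +2644.0732
Stage 3 [28T→73T]: ω = 2644.0732×28/73 = 1014.1651 rpm, dir flips to −; running = −1014.1651
Stage 4 [18T→18T]: ω = 1014.1651×18/18 = 1014.1651 rpm, dir flips to +; running = +1014.1651
Stage 5 [51T→16T]: ω = 1014.1651×51/16 = 3232.6511 rpm, dir flips to −; running = −3232.6511
Stage 6 [28T→48T]: ω = 3232.6511×28/48 = 1885.7131 rpm, dir flips to +; running = +1885.7131

+1885.7131 rpm (same as input, |ω| = 1885.7131 rpm)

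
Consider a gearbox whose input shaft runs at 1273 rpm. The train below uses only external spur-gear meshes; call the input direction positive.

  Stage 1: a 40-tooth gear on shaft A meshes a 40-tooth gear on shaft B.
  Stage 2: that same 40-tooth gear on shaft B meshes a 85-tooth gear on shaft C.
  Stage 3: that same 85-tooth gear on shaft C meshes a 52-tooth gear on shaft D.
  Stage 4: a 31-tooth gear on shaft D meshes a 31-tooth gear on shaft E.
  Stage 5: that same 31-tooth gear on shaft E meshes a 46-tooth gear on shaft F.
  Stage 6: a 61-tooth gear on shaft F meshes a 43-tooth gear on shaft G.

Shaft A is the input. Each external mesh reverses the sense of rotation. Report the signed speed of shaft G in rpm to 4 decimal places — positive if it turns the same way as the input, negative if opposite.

+936.1605 rpm (same as input, |ω| = 936.1605 rpm)

Stage 1 [40T→40T]: ω = 1273.0000×40/40 = 1273.0000 rpm, dir flips to −; running = −1273.0000
Stage 2 [40T→85T]: ω = 1273.0000×40/85 = 599.0588 rpm, dir flips to +; running = +599.0588
Stage 3 [85T→52T]: ω = 599.0588×85/52 = 979.2308 rpm, dir flips to −; running = −979.2308
Stage 4 [31T→31T]: ω = 979.2308×31/31 = 979.2308 rpm, dir flips to +; running = +979.2308
Stage 5 [31T→46T]: ω = 979.2308×31/46 = 659.9164 rpm, dir flips to −; running = −659.9164
Stage 6 [61T→43T]: ω = 659.9164×61/43 = 936.1605 rpm, dir flips to +; running = +936.1605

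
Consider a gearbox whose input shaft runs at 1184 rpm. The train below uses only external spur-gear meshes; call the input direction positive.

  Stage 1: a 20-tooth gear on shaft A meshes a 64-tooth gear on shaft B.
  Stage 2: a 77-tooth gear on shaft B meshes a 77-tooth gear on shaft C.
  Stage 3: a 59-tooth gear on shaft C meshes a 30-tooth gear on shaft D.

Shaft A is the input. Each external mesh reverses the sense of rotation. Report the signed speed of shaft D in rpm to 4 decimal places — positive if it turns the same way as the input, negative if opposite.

Stage 1 [20T→64T]: ω = 1184.0000×20/64 = 370.0000 rpm, dir flips to −; running = −370.0000
Stage 2 [77T→77T]: ω = 370.0000×77/77 = 370.0000 rpm, dir flips to +; running = +370.0000
Stage 3 [59T→30T]: ω = 370.0000×59/30 = 727.6667 rpm, dir flips to −; running = −727.6667

-727.6667 rpm (opposite to input, |ω| = 727.6667 rpm)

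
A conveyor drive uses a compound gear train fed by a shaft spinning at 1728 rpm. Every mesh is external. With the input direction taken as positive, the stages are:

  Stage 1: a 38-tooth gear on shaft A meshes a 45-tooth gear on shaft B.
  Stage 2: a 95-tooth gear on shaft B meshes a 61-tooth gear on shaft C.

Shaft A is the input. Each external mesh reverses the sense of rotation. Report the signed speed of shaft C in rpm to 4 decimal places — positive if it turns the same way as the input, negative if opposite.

Stage 1 [38T→45T]: ω = 1728.0000×38/45 = 1459.2000 rpm, dir flips to −; running = −1459.2000
Stage 2 [95T→61T]: ω = 1459.2000×95/61 = 2272.5246 rpm, dir flips to +; running = +2272.5246

+2272.5246 rpm (same as input, |ω| = 2272.5246 rpm)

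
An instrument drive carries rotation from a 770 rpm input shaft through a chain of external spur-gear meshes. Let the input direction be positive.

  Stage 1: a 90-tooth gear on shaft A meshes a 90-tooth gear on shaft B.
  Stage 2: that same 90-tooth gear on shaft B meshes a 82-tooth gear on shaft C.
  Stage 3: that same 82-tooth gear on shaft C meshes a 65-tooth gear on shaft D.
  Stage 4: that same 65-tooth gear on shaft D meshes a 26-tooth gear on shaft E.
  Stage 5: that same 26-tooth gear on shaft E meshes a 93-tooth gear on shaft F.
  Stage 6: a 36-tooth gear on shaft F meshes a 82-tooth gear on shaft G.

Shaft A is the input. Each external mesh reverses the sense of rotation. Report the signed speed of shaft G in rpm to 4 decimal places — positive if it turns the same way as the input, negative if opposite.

+327.1440 rpm (same as input, |ω| = 327.1440 rpm)

Stage 1 [90T→90T]: ω = 770.0000×90/90 = 770.0000 rpm, dir flips to −; running = −770.0000
Stage 2 [90T→82T]: ω = 770.0000×90/82 = 845.1220 rpm, dir flips to +; running = +845.1220
Stage 3 [82T→65T]: ω = 845.1220×82/65 = 1066.1538 rpm, dir flips to −; running = −1066.1538
Stage 4 [65T→26T]: ω = 1066.1538×65/26 = 2665.3846 rpm, dir flips to +; running = +2665.3846
Stage 5 [26T→93T]: ω = 2665.3846×26/93 = 745.1613 rpm, dir flips to −; running = −745.1613
Stage 6 [36T→82T]: ω = 745.1613×36/82 = 327.1440 rpm, dir flips to +; running = +327.1440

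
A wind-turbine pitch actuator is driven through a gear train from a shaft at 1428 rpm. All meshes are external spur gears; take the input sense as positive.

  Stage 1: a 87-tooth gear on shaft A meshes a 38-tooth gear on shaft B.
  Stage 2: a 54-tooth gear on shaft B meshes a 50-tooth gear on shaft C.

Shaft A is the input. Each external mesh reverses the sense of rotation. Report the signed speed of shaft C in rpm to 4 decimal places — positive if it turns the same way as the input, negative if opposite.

+3530.9179 rpm (same as input, |ω| = 3530.9179 rpm)

Stage 1 [87T→38T]: ω = 1428.0000×87/38 = 3269.3684 rpm, dir flips to −; running = −3269.3684
Stage 2 [54T→50T]: ω = 3269.3684×54/50 = 3530.9179 rpm, dir flips to +; running = +3530.9179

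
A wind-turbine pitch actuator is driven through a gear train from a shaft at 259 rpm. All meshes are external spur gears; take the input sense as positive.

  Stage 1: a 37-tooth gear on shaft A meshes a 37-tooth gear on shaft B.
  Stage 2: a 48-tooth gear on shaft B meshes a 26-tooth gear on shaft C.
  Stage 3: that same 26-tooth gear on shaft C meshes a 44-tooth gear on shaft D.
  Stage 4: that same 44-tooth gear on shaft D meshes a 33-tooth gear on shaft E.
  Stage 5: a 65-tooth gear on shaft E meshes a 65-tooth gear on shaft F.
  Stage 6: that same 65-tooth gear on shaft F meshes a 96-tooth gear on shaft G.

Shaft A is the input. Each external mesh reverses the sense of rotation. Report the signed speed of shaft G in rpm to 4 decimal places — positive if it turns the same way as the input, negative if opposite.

+255.0758 rpm (same as input, |ω| = 255.0758 rpm)

Stage 1 [37T→37T]: ω = 259.0000×37/37 = 259.0000 rpm, dir flips to −; running = −259.0000
Stage 2 [48T→26T]: ω = 259.0000×48/26 = 478.1538 rpm, dir flips to +; running = +478.1538
Stage 3 [26T→44T]: ω = 478.1538×26/44 = 282.5455 rpm, dir flips to −; running = −282.5455
Stage 4 [44T→33T]: ω = 282.5455×44/33 = 376.7273 rpm, dir flips to +; running = +376.7273
Stage 5 [65T→65T]: ω = 376.7273×65/65 = 376.7273 rpm, dir flips to −; running = −376.7273
Stage 6 [65T→96T]: ω = 376.7273×65/96 = 255.0758 rpm, dir flips to +; running = +255.0758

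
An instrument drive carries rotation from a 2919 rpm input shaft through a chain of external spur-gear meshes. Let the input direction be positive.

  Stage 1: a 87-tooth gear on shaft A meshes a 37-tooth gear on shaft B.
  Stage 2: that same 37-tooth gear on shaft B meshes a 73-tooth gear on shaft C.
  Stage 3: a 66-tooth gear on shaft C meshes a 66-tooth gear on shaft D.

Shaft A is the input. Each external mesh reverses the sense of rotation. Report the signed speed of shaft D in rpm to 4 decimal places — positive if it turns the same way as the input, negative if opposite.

Stage 1 [87T→37T]: ω = 2919.0000×87/37 = 6863.5946 rpm, dir flips to −; running = −6863.5946
Stage 2 [37T→73T]: ω = 6863.5946×37/73 = 3478.8082 rpm, dir flips to +; running = +3478.8082
Stage 3 [66T→66T]: ω = 3478.8082×66/66 = 3478.8082 rpm, dir flips to −; running = −3478.8082

-3478.8082 rpm (opposite to input, |ω| = 3478.8082 rpm)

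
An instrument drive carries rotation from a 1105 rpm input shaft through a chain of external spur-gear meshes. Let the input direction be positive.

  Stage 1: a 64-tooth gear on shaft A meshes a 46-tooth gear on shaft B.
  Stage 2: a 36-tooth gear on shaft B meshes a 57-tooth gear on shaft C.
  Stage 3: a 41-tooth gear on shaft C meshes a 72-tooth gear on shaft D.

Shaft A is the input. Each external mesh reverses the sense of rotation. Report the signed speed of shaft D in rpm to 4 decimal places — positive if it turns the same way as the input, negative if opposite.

-552.9214 rpm (opposite to input, |ω| = 552.9214 rpm)

Stage 1 [64T→46T]: ω = 1105.0000×64/46 = 1537.3913 rpm, dir flips to −; running = −1537.3913
Stage 2 [36T→57T]: ω = 1537.3913×36/57 = 970.9840 rpm, dir flips to +; running = +970.9840
Stage 3 [41T→72T]: ω = 970.9840×41/72 = 552.9214 rpm, dir flips to −; running = −552.9214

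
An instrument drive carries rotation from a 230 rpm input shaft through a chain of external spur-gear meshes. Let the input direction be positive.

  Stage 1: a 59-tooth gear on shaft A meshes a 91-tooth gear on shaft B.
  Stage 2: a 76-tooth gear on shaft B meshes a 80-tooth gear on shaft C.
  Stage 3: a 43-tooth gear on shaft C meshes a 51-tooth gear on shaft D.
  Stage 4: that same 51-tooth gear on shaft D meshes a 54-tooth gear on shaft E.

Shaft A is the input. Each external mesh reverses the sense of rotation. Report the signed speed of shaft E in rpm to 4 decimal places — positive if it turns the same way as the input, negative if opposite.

Stage 1 [59T→91T]: ω = 230.0000×59/91 = 149.1209 rpm, dir flips to −; running = −149.1209
Stage 2 [76T→80T]: ω = 149.1209×76/80 = 141.6648 rpm, dir flips to +; running = +141.6648
Stage 3 [43T→51T]: ω = 141.6648×43/51 = 119.4429 rpm, dir flips to −; running = −119.4429
Stage 4 [51T→54T]: ω = 119.4429×51/54 = 112.8072 rpm, dir flips to +; running = +112.8072

+112.8072 rpm (same as input, |ω| = 112.8072 rpm)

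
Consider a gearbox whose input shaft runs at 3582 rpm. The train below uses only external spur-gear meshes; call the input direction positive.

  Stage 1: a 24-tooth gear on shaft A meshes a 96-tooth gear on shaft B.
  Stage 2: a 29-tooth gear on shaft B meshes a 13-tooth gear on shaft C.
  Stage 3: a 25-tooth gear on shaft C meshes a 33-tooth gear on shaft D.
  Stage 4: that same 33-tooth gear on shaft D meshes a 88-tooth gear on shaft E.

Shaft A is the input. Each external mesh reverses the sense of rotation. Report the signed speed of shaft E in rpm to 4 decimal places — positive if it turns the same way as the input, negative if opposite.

Stage 1 [24T→96T]: ω = 3582.0000×24/96 = 895.5000 rpm, dir flips to −; running = −895.5000
Stage 2 [29T→13T]: ω = 895.5000×29/13 = 1997.6538 rpm, dir flips to +; running = +1997.6538
Stage 3 [25T→33T]: ω = 1997.6538×25/33 = 1513.3741 rpm, dir flips to −; running = −1513.3741
Stage 4 [33T→88T]: ω = 1513.3741×33/88 = 567.5153 rpm, dir flips to +; running = +567.5153

+567.5153 rpm (same as input, |ω| = 567.5153 rpm)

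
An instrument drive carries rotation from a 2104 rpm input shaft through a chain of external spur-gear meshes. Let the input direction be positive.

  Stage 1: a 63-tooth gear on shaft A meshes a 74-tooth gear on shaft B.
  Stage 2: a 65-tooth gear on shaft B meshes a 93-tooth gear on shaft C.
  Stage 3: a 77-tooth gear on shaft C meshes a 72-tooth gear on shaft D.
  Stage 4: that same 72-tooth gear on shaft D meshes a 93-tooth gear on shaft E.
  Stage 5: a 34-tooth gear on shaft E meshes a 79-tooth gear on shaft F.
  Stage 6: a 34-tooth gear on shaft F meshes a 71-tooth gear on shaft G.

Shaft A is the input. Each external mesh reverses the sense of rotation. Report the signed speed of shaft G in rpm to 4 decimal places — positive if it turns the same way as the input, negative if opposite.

Stage 1 [63T→74T]: ω = 2104.0000×63/74 = 1791.2432 rpm, dir flips to −; running = −1791.2432
Stage 2 [65T→93T]: ω = 1791.2432×65/93 = 1251.9442 rpm, dir flips to +; running = +1251.9442
Stage 3 [77T→72T]: ω = 1251.9442×77/72 = 1338.8848 rpm, dir flips to −; running = −1338.8848
Stage 4 [72T→93T]: ω = 1338.8848×72/93 = 1036.5560 rpm, dir flips to +; running = +1036.5560
Stage 5 [34T→79T]: ω = 1036.5560×34/79 = 446.1127 rpm, dir flips to −; running = −446.1127
Stage 6 [34T→71T]: ω = 446.1127×34/71 = 213.6314 rpm, dir flips to +; running = +213.6314

+213.6314 rpm (same as input, |ω| = 213.6314 rpm)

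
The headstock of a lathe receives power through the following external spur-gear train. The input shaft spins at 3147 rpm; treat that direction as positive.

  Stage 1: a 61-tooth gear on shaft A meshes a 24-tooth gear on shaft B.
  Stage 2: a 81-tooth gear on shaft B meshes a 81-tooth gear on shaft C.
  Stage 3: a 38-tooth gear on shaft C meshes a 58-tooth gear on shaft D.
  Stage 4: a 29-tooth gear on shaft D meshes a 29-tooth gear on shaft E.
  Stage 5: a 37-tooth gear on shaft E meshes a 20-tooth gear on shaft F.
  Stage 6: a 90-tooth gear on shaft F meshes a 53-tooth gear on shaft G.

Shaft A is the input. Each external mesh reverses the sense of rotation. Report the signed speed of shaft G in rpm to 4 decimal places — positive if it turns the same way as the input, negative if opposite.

+16463.0125 rpm (same as input, |ω| = 16463.0125 rpm)

Stage 1 [61T→24T]: ω = 3147.0000×61/24 = 7998.6250 rpm, dir flips to −; running = −7998.6250
Stage 2 [81T→81T]: ω = 7998.6250×81/81 = 7998.6250 rpm, dir flips to +; running = +7998.6250
Stage 3 [38T→58T]: ω = 7998.6250×38/58 = 5240.4784 rpm, dir flips to −; running = −5240.4784
Stage 4 [29T→29T]: ω = 5240.4784×29/29 = 5240.4784 rpm, dir flips to +; running = +5240.4784
Stage 5 [37T→20T]: ω = 5240.4784×37/20 = 9694.8851 rpm, dir flips to −; running = −9694.8851
Stage 6 [90T→53T]: ω = 9694.8851×90/53 = 16463.0125 rpm, dir flips to +; running = +16463.0125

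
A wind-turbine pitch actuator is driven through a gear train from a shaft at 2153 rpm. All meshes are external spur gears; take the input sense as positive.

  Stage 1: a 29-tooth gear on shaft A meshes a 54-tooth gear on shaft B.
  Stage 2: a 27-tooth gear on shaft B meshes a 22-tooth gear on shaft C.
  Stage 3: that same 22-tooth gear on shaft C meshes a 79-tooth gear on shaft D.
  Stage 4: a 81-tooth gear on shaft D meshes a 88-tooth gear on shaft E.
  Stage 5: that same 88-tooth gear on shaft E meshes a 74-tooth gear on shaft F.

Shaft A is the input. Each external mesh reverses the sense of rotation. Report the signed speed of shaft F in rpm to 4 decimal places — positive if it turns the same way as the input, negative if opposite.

-432.5519 rpm (opposite to input, |ω| = 432.5519 rpm)

Stage 1 [29T→54T]: ω = 2153.0000×29/54 = 1156.2407 rpm, dir flips to −; running = −1156.2407
Stage 2 [27T→22T]: ω = 1156.2407×27/22 = 1419.0227 rpm, dir flips to +; running = +1419.0227
Stage 3 [22T→79T]: ω = 1419.0227×22/79 = 395.1709 rpm, dir flips to −; running = −395.1709
Stage 4 [81T→88T]: ω = 395.1709×81/88 = 363.7368 rpm, dir flips to +; running = +363.7368
Stage 5 [88T→74T]: ω = 363.7368×88/74 = 432.5519 rpm, dir flips to −; running = −432.5519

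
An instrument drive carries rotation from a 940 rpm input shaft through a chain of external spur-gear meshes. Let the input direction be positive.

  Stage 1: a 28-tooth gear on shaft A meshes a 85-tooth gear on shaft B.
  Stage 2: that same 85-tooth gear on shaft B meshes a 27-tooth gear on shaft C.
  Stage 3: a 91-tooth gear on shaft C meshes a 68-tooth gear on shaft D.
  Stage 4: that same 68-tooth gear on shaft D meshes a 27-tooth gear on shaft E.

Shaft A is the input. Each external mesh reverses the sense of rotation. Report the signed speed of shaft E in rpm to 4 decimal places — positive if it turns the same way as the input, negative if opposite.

+3285.4870 rpm (same as input, |ω| = 3285.4870 rpm)

Stage 1 [28T→85T]: ω = 940.0000×28/85 = 309.6471 rpm, dir flips to −; running = −309.6471
Stage 2 [85T→27T]: ω = 309.6471×85/27 = 974.8148 rpm, dir flips to +; running = +974.8148
Stage 3 [91T→68T]: ω = 974.8148×91/68 = 1304.5316 rpm, dir flips to −; running = −1304.5316
Stage 4 [68T→27T]: ω = 1304.5316×68/27 = 3285.4870 rpm, dir flips to +; running = +3285.4870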